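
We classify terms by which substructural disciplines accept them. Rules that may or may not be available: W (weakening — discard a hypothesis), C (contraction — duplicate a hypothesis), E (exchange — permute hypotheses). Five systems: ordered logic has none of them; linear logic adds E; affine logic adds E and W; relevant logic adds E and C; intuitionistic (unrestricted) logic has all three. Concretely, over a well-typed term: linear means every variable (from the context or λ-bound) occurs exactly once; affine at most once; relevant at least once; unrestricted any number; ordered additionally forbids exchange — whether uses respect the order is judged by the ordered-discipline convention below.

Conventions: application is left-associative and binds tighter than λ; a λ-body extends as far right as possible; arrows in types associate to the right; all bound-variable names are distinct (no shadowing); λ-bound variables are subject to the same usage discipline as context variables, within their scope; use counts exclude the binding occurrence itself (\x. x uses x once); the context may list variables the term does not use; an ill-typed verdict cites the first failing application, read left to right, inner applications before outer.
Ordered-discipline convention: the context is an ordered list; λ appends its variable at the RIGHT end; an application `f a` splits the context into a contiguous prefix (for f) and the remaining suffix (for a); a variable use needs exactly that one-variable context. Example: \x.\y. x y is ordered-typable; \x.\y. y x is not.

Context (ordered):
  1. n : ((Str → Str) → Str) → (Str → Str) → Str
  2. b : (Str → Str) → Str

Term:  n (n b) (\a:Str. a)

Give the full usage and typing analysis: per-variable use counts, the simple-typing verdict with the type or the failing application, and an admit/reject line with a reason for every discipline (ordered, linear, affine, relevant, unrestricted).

use counts: n=2; b=1; a (λ-bound)=1
use order (left to right): n, n, b, a
typing: well-typed at Str
ordered: ✗, n ×2 used more than once (contraction)
linear: ✗, n ×2 used more than once (contraction)
affine: ✗, n ×2 used more than once (contraction)
relevant: ✓, every one of n, b, a appears
unrestricted: ✓, well-typed at Str; no restrictions here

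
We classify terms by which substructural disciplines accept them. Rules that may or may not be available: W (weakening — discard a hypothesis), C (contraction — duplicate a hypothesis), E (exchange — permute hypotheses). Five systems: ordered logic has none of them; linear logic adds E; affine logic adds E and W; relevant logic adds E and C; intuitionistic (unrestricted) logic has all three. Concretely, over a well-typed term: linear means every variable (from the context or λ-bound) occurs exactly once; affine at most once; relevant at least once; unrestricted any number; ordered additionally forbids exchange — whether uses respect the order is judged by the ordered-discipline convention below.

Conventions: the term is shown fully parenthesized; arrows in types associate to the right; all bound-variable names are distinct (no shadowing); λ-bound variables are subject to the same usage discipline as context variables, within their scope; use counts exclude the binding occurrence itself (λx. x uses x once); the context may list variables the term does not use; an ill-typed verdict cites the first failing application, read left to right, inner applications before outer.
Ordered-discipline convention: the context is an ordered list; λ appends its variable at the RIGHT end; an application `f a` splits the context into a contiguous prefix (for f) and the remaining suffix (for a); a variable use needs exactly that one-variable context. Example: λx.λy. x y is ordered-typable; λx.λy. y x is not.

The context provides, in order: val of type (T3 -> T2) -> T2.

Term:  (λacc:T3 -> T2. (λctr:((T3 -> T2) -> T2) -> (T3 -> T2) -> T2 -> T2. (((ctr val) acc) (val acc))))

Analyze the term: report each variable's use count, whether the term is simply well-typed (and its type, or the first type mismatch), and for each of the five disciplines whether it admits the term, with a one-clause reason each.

variable uses: val=2, acc (bound)=2, ctr (bound)=1
order of uses: ctr, val, acc, val, acc
typing: well-typed at (T3 -> T2) -> (((T3 -> T2) -> T2) -> (T3 -> T2) -> T2 -> T2) -> T2
ordered: ✗, repeated use of val ×2, acc ×2
linear: ✗, repeated use of val ×2, acc ×2
affine: ✗, repeated use of val ×2, acc ×2
relevant: ✓, none of val, acc, ctr goes unused
unrestricted: ✓, type-checks ((T3 -> T2) -> (((T3 -> T2) -> T2) -> (T3 -> T2) -> T2 -> T2) -> T2) and nothing is barred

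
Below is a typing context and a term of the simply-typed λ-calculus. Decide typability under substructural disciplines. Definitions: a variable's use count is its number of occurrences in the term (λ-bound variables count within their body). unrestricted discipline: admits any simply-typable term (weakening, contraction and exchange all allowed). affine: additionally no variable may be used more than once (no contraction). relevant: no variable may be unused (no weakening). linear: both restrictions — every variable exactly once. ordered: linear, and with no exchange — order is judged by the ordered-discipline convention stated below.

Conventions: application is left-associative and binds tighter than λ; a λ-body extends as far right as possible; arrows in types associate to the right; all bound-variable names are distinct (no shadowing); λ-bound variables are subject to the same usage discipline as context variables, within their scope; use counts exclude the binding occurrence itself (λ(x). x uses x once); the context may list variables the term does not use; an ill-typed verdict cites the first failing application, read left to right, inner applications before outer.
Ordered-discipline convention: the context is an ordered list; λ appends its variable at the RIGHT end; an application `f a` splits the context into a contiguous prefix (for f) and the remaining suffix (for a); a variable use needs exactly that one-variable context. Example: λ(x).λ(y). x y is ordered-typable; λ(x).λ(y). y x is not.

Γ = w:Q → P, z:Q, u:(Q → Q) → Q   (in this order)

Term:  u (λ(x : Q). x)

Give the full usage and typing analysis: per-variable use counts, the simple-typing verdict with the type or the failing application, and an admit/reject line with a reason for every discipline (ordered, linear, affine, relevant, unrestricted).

counts: w: 0; z: 0; u: 1; x [bound]: 1
uses in reading order: u, x
typing: ✓ — Q
ordered: ✗ — w, z left unused
linear: ✗ — w, z left unused
affine: ✓ — no duplicate uses among w, z, u, x
relevant: ✗ — w, z left unused
unrestricted: ✓ — simply typable at Q; W, C, E all held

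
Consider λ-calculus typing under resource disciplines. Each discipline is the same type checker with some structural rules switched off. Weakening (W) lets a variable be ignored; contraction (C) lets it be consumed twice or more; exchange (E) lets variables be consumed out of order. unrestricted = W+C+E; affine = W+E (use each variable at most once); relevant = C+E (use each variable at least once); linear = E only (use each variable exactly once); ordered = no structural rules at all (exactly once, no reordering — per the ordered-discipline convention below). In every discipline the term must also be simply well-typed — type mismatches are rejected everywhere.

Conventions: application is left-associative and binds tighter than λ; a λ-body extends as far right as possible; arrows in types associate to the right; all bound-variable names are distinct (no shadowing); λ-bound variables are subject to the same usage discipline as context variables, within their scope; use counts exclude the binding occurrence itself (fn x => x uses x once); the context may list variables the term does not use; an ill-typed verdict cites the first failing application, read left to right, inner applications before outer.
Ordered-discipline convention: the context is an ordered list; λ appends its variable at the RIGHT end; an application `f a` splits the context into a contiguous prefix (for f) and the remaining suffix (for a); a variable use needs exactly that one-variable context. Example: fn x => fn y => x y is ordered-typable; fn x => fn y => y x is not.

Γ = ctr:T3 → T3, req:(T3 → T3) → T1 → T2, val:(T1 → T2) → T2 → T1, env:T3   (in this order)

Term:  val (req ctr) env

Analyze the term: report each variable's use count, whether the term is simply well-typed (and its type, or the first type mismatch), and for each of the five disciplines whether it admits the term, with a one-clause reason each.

usage: ctr ×1, req ×1, val ×1, env ×1
order of uses: val, req, ctr, env
typing: ill-typed: an application expects T2 but receives T3
ordered ✗ (not simply typable)
linear ✗ (fails simple typing)
affine ✗ (a type mismatch blocks all five)
relevant ✗ (the type mismatch rejects it)
unrestricted ✗ (not simply typable)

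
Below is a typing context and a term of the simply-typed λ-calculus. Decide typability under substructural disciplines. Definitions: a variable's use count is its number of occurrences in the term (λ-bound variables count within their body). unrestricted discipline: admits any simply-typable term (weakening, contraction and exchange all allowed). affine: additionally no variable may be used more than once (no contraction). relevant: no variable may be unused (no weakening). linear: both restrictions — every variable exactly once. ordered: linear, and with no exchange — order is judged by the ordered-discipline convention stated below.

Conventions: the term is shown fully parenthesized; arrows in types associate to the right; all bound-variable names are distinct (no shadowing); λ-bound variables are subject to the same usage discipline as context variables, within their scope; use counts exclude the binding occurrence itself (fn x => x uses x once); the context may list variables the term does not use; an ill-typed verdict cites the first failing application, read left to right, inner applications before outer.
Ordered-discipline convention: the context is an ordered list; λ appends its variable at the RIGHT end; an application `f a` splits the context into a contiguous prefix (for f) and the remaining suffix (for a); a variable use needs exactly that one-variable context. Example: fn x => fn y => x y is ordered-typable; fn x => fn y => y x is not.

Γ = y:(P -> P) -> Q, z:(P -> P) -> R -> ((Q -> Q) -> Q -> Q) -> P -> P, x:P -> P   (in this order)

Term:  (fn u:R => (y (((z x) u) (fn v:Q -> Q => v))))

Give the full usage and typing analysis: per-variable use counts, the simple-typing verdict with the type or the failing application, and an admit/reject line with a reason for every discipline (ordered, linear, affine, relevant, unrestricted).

use counts: y ×1, z ×1, x ×1, u [bound] ×1, v [bound] ×1
uses in reading order: y, z, x, u, v
typing: ✓ — R -> Q
ordered ✓ (one use each (y, z, x, u, v); ordered split holds)
linear ✓ (y, z, x, u, v: one use apiece)
affine ✓ (none of y, z, x, u, v used more than once)
relevant ✓ (y, z, x, u, v: all used, weakening unneeded)
unrestricted ✓ (typability at R -> Q is all that's needed)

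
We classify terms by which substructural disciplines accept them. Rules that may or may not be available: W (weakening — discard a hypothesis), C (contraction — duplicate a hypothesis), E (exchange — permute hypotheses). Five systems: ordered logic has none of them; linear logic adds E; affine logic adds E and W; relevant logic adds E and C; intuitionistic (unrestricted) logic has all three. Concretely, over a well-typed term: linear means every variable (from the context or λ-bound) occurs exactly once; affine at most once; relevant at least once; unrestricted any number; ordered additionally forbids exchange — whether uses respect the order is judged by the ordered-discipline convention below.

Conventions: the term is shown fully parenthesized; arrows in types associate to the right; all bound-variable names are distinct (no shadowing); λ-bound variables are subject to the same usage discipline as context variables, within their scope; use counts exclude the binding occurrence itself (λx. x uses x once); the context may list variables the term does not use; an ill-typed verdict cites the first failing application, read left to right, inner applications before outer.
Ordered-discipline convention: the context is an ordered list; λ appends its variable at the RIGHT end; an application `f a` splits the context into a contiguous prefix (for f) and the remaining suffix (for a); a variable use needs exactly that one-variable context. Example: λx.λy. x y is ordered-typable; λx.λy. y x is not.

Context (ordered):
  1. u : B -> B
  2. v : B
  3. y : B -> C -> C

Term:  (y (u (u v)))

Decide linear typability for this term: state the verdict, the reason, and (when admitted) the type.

no — uses contraction: u ×2
counts: u ×2; v ×1; y ×1
use order (left to right): y, u, u, v
typing: the term checks, with type C -> C
per-discipline verdicts: ordered ✗ · linear ✗ · affine ✗ · relevant ✓ · unrestricted ✓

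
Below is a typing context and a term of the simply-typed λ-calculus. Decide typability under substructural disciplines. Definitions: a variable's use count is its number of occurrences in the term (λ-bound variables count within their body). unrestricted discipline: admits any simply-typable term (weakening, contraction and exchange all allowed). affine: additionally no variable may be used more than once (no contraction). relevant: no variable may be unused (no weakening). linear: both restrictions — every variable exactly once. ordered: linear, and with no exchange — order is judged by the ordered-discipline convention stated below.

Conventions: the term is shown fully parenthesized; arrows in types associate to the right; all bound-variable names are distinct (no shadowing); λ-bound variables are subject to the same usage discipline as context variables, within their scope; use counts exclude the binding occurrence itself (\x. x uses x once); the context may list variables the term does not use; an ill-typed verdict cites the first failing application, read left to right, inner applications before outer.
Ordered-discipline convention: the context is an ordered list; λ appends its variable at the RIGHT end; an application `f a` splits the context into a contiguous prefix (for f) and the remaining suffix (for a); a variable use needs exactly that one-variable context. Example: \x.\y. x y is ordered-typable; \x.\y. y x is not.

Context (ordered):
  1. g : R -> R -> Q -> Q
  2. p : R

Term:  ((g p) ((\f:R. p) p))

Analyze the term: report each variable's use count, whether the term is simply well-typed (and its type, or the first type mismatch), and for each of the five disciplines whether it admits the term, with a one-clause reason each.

use counts: g ×1; p ×3; f (bound) ×0
left-to-right use order: g, p, p, p
typing: ✓ — Q -> Q
ordered ✗ (uses contraction: p ×3; f never used (weakening))
linear ✗ (uses contraction: p ×3; f never used (weakening))
affine ✗ (uses contraction: p ×3)
relevant ✗ (f never used (weakening))
unrestricted ✓ (well-typed at Q -> Q; no restrictions here)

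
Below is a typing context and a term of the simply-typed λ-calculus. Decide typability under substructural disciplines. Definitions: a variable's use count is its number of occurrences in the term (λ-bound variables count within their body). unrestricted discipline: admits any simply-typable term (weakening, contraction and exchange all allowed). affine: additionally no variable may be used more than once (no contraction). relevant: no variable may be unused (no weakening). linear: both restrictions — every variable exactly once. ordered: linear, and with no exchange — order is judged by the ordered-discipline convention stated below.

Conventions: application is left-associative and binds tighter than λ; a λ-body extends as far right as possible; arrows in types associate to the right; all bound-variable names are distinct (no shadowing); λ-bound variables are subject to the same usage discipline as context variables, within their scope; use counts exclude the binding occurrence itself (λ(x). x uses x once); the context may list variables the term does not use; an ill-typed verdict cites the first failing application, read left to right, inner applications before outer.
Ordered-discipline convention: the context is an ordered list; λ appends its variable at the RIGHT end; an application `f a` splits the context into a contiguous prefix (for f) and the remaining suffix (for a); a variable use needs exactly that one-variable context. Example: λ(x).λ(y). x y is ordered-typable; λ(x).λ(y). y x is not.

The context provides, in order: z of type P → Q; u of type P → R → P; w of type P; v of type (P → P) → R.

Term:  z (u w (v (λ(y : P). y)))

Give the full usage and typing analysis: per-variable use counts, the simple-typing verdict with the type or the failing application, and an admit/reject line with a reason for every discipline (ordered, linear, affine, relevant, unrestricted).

use counts: z: 1×, u: 1×, w: 1×, v: 1×, y (bound): 1×
use order (left to right): z, u, w, v, y
typing: ✓ — Q
ordered ✓ (z, u, w, v, y once each; derivable with no W/C/E)
linear ✓ (each of z, u, w, v, y used exactly once)
affine ✓ (z, u, w, v, y: no repeats, contraction unneeded)
relevant ✓ (none of z, u, w, v, y goes unused)
unrestricted ✓ (simply typable at Q; W, C, E all held)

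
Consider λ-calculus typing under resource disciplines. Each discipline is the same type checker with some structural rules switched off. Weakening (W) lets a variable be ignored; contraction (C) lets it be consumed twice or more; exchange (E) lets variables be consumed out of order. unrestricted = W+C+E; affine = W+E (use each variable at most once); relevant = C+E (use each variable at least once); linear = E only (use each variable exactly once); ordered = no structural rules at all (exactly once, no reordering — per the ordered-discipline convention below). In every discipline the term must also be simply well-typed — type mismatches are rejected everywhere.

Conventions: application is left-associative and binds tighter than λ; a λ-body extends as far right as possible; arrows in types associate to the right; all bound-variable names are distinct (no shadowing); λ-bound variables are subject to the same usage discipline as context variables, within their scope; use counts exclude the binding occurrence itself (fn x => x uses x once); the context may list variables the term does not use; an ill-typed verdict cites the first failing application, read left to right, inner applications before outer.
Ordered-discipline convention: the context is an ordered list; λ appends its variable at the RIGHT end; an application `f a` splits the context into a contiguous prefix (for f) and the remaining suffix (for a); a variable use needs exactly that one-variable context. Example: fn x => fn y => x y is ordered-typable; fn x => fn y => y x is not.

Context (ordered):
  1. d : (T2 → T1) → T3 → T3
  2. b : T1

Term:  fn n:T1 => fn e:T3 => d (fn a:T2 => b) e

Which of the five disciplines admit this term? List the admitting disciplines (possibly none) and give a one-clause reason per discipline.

admitted by: affine, unrestricted
usage: d: 1; b: 1; n (bound): 0; e (bound): 1; a (bound): 0
use order (left to right): d, b, e
typing: ✓ — T1 → T3 → T3
ordered: ✗, unused: n, a — weakening required
linear: ✗, unused: n, a — weakening required
affine: ✓, no duplicate uses among d, b, n, e, a
relevant: ✗, unused: n, a — weakening required
unrestricted: ✓, simply typable at T1 → T3 → T3; W, C, E all held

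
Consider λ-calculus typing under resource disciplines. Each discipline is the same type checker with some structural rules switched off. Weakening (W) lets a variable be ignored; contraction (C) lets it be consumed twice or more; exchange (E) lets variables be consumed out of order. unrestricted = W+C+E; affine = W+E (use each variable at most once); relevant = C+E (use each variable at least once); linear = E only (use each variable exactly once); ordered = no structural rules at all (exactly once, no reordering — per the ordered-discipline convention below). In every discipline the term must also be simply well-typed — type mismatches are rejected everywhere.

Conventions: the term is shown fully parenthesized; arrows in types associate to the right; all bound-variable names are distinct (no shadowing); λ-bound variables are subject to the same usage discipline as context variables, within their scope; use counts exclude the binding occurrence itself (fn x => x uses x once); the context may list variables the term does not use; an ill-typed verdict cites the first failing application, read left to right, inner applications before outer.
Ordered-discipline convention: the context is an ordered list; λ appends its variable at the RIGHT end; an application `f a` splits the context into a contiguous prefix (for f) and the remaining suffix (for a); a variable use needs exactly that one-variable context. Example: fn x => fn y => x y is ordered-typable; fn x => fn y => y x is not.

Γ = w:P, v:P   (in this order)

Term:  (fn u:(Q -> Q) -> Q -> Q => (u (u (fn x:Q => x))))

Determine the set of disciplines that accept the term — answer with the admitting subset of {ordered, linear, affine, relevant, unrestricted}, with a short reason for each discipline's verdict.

admitted in: unrestricted
counts: w: 0×; v: 0×; u (λ-bound): 2×; x (λ-bound): 1×
use order (left to right): u, u, x
typing: well-typed at ((Q -> Q) -> Q -> Q) -> Q -> Q
ordered: ✗ — needs contraction — u ×2; unused: w, v — weakening required
linear: ✗ — needs contraction — u ×2; unused: w, v — weakening required
affine: ✗ — needs contraction — u ×2
relevant: ✗ — unused: w, v — weakening required
unrestricted: ✓ — typability at ((Q -> Q) -> Q -> Q) -> Q -> Q is all that's needed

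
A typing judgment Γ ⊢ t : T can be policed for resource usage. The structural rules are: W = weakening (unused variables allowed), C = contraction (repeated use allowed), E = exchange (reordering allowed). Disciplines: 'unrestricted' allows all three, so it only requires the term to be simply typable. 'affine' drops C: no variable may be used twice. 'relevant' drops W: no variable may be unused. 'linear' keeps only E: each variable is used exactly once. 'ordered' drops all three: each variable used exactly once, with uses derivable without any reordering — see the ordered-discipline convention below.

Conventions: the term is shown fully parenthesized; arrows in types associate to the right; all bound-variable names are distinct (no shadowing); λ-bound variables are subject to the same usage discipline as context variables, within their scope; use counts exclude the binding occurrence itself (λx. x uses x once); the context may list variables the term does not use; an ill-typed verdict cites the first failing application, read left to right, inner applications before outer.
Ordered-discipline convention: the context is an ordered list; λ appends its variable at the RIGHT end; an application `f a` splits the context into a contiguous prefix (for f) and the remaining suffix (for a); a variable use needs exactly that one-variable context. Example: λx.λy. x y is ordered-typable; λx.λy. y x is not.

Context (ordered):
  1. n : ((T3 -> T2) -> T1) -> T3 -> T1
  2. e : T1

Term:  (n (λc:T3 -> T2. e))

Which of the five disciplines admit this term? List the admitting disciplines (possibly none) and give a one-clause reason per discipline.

admitted by: affine, unrestricted
usage: n: 1; e: 1; c (bound): 0
left-to-right use order: n, e
typing: the term checks, with type T3 -> T1
ordered: ✗, unused: c — weakening required
linear: ✗, unused: c — weakening required
affine: ✓, no duplicate uses among n, e, c
relevant: ✗, unused: c — weakening required
unrestricted: ✓, typability at T3 -> T1 is all that's needed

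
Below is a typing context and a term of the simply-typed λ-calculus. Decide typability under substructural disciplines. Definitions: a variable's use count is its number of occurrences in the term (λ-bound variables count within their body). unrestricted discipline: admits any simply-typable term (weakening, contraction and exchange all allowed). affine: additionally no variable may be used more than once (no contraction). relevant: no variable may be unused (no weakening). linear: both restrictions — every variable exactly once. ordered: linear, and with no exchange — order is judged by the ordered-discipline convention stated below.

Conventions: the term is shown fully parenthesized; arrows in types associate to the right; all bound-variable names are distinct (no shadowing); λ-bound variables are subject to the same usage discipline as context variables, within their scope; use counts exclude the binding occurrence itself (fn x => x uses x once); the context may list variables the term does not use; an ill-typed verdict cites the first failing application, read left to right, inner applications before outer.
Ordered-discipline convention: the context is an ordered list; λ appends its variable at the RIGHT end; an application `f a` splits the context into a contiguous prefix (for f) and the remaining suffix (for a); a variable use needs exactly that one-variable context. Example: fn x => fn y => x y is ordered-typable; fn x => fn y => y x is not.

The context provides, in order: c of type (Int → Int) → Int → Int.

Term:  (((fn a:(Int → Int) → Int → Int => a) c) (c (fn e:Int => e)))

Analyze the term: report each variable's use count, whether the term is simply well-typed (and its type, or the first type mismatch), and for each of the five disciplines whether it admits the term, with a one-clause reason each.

use counts: c: 2×; a [bound]: 1×; e [bound]: 1×
use order (left to right): a, c, c, e
typing: ✓ — Int → Int
ordered: ✗, needs contraction — c ×2
linear: ✗, needs contraction — c ×2
affine: ✗, needs contraction — c ×2
relevant: ✓, at least one use each (c, a, e)
unrestricted: ✓, well-typed at Int → Int; no restrictions here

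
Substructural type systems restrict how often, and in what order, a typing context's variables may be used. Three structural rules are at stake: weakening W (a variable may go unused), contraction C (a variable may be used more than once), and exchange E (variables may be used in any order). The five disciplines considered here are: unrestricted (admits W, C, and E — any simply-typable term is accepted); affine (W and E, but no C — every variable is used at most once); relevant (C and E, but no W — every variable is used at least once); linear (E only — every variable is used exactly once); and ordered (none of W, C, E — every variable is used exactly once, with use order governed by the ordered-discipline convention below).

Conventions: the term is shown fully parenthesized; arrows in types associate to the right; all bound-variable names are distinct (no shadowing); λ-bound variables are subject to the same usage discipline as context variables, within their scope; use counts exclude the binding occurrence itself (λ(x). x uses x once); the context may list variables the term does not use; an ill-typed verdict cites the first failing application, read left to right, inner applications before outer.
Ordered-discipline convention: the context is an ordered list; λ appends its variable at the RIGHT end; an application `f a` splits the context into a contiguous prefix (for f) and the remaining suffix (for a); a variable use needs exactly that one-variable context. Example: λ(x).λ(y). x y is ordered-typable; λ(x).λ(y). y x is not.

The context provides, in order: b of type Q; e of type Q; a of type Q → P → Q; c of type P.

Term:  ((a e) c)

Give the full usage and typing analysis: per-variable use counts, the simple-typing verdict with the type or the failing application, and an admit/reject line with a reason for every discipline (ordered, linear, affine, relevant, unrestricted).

use counts: b ×0, e ×1, a ×1, c ×1
left-to-right use order: a, e, c
typing: ✓ — Q
ordered: ✗, unused: b — weakening required
linear: ✗, unused: b — weakening required
affine: ✓, no duplicate uses among b, e, a, c
relevant: ✗, unused: b — weakening required
unrestricted: ✓, well-typed at Q; no restrictions here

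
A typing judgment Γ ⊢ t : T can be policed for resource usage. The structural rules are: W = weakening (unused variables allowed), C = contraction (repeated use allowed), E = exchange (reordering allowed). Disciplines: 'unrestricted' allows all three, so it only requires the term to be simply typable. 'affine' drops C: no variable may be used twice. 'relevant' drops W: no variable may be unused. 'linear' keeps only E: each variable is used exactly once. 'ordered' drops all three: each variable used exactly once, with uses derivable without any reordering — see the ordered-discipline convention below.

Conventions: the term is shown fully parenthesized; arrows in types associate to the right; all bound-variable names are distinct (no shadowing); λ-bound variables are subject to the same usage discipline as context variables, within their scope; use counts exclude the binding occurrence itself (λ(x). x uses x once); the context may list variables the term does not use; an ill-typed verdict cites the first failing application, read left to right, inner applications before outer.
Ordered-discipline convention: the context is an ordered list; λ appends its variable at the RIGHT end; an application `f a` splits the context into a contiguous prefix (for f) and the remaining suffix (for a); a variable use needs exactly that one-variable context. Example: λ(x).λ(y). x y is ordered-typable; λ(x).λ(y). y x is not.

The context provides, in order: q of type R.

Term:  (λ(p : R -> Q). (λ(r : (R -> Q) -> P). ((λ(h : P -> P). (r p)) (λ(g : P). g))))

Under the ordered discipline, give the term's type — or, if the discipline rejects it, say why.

not well-typed under ordered — q, h never used (weakening)
counts: q ×0; p (bound) ×1; r (bound) ×1; h (bound) ×0; g (bound) ×1
left-to-right use order: r, p, g
typing: ✓ — (R -> Q) -> ((R -> Q) -> P) -> P
per-discipline verdicts: ordered ✗ · linear ✗ · affine ✓ · relevant ✗ · unrestricted ✓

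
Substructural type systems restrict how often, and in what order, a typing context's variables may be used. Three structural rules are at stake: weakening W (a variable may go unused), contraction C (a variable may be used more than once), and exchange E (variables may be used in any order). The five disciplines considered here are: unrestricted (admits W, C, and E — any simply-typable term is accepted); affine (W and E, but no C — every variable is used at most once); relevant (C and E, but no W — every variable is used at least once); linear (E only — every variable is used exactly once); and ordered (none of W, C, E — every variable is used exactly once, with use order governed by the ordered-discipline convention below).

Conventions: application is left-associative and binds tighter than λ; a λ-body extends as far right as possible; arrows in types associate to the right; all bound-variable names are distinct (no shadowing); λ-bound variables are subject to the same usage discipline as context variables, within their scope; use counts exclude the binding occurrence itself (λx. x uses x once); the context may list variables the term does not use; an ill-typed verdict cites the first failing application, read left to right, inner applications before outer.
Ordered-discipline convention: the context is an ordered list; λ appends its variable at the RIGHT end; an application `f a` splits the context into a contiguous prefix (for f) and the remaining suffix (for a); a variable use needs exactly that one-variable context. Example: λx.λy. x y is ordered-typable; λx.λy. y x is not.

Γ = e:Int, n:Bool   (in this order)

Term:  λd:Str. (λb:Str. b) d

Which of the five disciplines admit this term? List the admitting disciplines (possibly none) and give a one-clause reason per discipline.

admitted in: affine, unrestricted
counts: e=0; n=0; d [bound]=1; b [bound]=1
order of uses: b, d
typing: well-typed — term : Str → Str
ordered: ✗ — needs weakening: e, n unused
linear: ✗ — needs weakening: e, n unused
affine: ✓ — none of e, n, d, b used more than once
relevant: ✗ — needs weakening: e, n unused
unrestricted: ✓ — well-typed at Str → Str; no restrictions here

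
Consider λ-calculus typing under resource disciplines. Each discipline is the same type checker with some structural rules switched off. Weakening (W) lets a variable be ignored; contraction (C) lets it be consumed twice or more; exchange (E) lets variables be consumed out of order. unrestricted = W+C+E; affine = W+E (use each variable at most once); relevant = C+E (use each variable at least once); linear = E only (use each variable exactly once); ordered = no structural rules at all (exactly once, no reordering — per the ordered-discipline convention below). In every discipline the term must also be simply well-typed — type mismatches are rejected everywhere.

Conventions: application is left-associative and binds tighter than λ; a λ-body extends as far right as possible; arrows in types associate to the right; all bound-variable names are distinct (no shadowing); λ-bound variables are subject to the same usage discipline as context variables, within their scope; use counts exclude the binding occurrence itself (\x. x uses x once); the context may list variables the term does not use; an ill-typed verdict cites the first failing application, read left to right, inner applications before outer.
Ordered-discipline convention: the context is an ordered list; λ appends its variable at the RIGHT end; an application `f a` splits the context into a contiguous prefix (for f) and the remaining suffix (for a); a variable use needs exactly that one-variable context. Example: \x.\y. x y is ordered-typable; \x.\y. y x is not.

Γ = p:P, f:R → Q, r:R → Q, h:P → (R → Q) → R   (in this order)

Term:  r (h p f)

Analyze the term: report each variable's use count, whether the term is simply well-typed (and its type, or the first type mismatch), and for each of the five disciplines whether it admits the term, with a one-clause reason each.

counts: p=1, f=1, r=1, h=1
uses in reading order: r, h, p, f
typing: the term checks, with type Q
ordered ✗ (no contiguous prefix/suffix split fits r, h, p, f)
linear ✓ (each of p, f, r, h used exactly once)
affine ✓ (none of p, f, r, h used more than once)
relevant ✓ (none of p, f, r, h goes unused)
unrestricted ✓ (well-typed at Q; no restrictions here)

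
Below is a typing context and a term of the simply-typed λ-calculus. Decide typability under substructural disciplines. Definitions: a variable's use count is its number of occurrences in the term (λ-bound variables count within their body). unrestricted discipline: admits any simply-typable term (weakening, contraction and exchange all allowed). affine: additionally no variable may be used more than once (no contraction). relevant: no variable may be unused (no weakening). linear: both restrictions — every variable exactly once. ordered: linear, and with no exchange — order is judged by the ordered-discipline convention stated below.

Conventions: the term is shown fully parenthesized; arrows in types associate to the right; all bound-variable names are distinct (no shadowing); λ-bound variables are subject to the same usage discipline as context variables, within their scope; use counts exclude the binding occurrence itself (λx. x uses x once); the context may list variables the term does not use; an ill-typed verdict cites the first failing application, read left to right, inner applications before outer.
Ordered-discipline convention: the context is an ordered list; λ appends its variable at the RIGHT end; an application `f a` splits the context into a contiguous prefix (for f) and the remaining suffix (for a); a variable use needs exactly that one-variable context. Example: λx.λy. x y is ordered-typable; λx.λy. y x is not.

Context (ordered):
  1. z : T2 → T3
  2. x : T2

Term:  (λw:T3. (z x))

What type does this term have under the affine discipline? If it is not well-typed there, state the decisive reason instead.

term : T3 → T3
use counts: z=1; x=1; w [bound]=0
left-to-right use order: z, x
typing: the term checks, with type T3 → T3
across the five disciplines: ordered ✗ | linear ✗ | affine ✓ | relevant ✗ | unrestricted ✓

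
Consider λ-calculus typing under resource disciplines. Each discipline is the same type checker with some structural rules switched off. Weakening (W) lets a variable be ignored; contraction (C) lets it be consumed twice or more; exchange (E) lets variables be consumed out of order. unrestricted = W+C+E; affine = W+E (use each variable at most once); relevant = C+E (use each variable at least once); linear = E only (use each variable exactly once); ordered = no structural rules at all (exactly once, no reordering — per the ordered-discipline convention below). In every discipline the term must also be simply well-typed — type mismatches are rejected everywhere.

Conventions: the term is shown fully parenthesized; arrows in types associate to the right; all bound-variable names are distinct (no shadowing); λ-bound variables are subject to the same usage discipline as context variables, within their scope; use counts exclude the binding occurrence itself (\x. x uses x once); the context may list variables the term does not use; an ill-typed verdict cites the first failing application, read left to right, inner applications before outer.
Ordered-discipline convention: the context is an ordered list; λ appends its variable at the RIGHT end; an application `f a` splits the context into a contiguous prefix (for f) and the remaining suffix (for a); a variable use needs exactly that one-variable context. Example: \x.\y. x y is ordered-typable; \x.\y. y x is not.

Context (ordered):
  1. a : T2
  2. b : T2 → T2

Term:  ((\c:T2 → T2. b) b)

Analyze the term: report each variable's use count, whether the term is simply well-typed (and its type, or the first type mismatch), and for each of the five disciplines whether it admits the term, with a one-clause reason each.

variable uses: a: 0×, b: 2×, c [bound]: 0×
order of uses: b, b
typing: ✓ — T2 → T2
ordered: ✗, uses contraction: b ×2; a, c left unused
linear: ✗, uses contraction: b ×2; a, c left unused
affine: ✗, uses contraction: b ×2
relevant: ✗, a, c left unused
unrestricted: ✓, simply typable at T2 → T2; W, C, E all held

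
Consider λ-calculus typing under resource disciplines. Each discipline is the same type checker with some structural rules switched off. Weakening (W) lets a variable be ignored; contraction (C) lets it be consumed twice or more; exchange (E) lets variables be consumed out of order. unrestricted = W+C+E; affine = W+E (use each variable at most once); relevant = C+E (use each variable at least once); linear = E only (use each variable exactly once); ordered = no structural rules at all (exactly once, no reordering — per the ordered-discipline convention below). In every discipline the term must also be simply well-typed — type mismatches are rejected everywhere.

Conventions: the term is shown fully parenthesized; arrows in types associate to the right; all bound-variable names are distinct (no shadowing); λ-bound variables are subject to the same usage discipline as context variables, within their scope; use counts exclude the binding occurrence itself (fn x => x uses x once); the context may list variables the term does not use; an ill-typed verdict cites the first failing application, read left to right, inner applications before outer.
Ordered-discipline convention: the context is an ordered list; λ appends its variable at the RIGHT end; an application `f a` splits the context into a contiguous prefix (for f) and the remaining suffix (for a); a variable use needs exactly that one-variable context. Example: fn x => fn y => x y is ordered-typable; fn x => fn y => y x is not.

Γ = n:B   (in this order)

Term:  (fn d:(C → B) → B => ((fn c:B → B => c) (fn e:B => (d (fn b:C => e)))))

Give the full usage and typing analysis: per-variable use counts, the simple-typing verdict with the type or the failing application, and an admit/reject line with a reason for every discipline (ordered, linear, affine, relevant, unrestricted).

counts: n=0; d [bound]=1; c [bound]=1; e [bound]=1; b [bound]=0
left-to-right use order: c, d, e
typing: ✓ — ((C → B) → B) → B → B
ordered ✗ (n, b never used (weakening))
linear ✗ (n, b never used (weakening))
affine ✓ (n, d, c, e, b: no repeats, contraction unneeded)
relevant ✗ (n, b never used (weakening))
unrestricted ✓ (simply typable at ((C → B) → B) → B → B; W, C, E all held)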